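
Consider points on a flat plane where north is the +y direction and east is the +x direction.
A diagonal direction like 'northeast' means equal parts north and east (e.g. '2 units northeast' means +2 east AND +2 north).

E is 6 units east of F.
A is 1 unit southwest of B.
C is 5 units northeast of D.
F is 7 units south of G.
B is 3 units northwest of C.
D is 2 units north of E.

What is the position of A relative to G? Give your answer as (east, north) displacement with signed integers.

Answer: A is at (east=7, north=2) relative to G.

Derivation:
Place G at the origin (east=0, north=0).
  F is 7 units south of G: delta (east=+0, north=-7); F at (east=0, north=-7).
  E is 6 units east of F: delta (east=+6, north=+0); E at (east=6, north=-7).
  D is 2 units north of E: delta (east=+0, north=+2); D at (east=6, north=-5).
  C is 5 units northeast of D: delta (east=+5, north=+5); C at (east=11, north=0).
  B is 3 units northwest of C: delta (east=-3, north=+3); B at (east=8, north=3).
  A is 1 unit southwest of B: delta (east=-1, north=-1); A at (east=7, north=2).
Therefore A relative to G: (east=7, north=2).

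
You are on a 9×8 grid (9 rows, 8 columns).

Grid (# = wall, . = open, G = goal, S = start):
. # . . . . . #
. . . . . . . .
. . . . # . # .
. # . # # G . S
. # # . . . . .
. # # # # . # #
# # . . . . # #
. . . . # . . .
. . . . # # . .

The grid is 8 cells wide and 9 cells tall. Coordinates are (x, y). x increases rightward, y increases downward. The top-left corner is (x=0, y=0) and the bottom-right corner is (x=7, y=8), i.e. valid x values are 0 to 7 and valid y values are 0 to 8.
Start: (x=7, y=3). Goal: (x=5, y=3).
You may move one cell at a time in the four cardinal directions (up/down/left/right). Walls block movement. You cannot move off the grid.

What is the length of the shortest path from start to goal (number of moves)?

Answer: Shortest path length: 2

Derivation:
BFS from (x=7, y=3) until reaching (x=5, y=3):
  Distance 0: (x=7, y=3)
  Distance 1: (x=7, y=2), (x=6, y=3), (x=7, y=4)
  Distance 2: (x=7, y=1), (x=5, y=3), (x=6, y=4)  <- goal reached here
One shortest path (2 moves): (x=7, y=3) -> (x=6, y=3) -> (x=5, y=3)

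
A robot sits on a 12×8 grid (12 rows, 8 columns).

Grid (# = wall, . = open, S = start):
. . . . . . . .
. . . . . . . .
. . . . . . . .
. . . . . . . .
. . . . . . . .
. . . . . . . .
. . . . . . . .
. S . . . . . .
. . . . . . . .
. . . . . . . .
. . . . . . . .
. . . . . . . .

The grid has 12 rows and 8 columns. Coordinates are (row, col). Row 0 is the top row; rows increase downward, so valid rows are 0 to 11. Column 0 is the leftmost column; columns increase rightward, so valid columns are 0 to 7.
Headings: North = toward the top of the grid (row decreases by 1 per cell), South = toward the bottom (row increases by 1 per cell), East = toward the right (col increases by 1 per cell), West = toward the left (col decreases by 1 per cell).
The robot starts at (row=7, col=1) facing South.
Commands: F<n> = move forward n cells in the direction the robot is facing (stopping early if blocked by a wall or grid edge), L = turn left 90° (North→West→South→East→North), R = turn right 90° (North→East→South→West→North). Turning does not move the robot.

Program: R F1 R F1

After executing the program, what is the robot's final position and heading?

Answer: Final position: (row=6, col=0), facing North

Derivation:
Start: (row=7, col=1), facing South
  R: turn right, now facing West
  F1: move forward 1, now at (row=7, col=0)
  R: turn right, now facing North
  F1: move forward 1, now at (row=6, col=0)
Final: (row=6, col=0), facing North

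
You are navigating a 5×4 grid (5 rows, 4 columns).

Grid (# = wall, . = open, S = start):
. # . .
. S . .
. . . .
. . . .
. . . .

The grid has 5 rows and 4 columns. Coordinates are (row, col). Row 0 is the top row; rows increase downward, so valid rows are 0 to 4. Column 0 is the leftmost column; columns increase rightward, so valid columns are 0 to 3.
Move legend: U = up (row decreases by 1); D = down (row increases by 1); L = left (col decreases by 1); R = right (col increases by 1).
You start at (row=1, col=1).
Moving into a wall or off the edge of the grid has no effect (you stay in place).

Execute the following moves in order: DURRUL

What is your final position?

Start: (row=1, col=1)
  D (down): (row=1, col=1) -> (row=2, col=1)
  U (up): (row=2, col=1) -> (row=1, col=1)
  R (right): (row=1, col=1) -> (row=1, col=2)
  R (right): (row=1, col=2) -> (row=1, col=3)
  U (up): (row=1, col=3) -> (row=0, col=3)
  L (left): (row=0, col=3) -> (row=0, col=2)
Final: (row=0, col=2)

Answer: Final position: (row=0, col=2)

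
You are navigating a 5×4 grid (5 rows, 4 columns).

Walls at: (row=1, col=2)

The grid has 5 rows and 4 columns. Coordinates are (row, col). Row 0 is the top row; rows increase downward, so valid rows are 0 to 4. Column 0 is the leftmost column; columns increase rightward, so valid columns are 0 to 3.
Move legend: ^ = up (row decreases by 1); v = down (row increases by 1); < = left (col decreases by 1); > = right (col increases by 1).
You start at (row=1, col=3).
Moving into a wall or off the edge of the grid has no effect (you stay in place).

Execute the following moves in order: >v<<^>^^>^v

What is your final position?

Answer: Final position: (row=0, col=2)

Derivation:
Start: (row=1, col=3)
  > (right): blocked, stay at (row=1, col=3)
  v (down): (row=1, col=3) -> (row=2, col=3)
  < (left): (row=2, col=3) -> (row=2, col=2)
  < (left): (row=2, col=2) -> (row=2, col=1)
  ^ (up): (row=2, col=1) -> (row=1, col=1)
  > (right): blocked, stay at (row=1, col=1)
  ^ (up): (row=1, col=1) -> (row=0, col=1)
  ^ (up): blocked, stay at (row=0, col=1)
  > (right): (row=0, col=1) -> (row=0, col=2)
  ^ (up): blocked, stay at (row=0, col=2)
  v (down): blocked, stay at (row=0, col=2)
Final: (row=0, col=2)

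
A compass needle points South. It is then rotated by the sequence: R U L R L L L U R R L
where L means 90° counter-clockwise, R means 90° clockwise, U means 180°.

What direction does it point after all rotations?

Start: South
  R (right (90° clockwise)) -> West
  U (U-turn (180°)) -> East
  L (left (90° counter-clockwise)) -> North
  R (right (90° clockwise)) -> East
  L (left (90° counter-clockwise)) -> North
  L (left (90° counter-clockwise)) -> West
  L (left (90° counter-clockwise)) -> South
  U (U-turn (180°)) -> North
  R (right (90° clockwise)) -> East
  R (right (90° clockwise)) -> South
  L (left (90° counter-clockwise)) -> East
Final: East

Answer: Final heading: East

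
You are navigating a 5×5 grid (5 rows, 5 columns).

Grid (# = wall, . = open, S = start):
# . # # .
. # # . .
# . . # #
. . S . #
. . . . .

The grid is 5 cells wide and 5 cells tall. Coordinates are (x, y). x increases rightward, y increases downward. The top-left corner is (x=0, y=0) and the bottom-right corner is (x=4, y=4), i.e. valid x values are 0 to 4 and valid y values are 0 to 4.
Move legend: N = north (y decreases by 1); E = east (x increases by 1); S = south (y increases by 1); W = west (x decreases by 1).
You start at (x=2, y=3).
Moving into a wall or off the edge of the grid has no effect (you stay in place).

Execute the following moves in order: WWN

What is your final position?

Answer: Final position: (x=0, y=3)

Derivation:
Start: (x=2, y=3)
  W (west): (x=2, y=3) -> (x=1, y=3)
  W (west): (x=1, y=3) -> (x=0, y=3)
  N (north): blocked, stay at (x=0, y=3)
Final: (x=0, y=3)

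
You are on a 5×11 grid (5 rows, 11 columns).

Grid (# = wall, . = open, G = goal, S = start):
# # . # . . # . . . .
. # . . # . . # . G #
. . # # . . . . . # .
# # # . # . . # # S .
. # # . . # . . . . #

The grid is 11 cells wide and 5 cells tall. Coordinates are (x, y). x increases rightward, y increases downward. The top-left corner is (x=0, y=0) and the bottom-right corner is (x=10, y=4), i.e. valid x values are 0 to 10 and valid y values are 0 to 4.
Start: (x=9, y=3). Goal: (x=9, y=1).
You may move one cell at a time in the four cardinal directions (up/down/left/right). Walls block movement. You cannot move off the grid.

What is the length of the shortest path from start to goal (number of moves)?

Answer: Shortest path length: 10

Derivation:
BFS from (x=9, y=3) until reaching (x=9, y=1):
  Distance 0: (x=9, y=3)
  Distance 1: (x=10, y=3), (x=9, y=4)
  Distance 2: (x=10, y=2), (x=8, y=4)
  Distance 3: (x=7, y=4)
  Distance 4: (x=6, y=4)
  Distance 5: (x=6, y=3)
  Distance 6: (x=6, y=2), (x=5, y=3)
  Distance 7: (x=6, y=1), (x=5, y=2), (x=7, y=2)
  Distance 8: (x=5, y=1), (x=4, y=2), (x=8, y=2)
  Distance 9: (x=5, y=0), (x=8, y=1)
  Distance 10: (x=4, y=0), (x=8, y=0), (x=9, y=1)  <- goal reached here
One shortest path (10 moves): (x=9, y=3) -> (x=9, y=4) -> (x=8, y=4) -> (x=7, y=4) -> (x=6, y=4) -> (x=6, y=3) -> (x=6, y=2) -> (x=7, y=2) -> (x=8, y=2) -> (x=8, y=1) -> (x=9, y=1)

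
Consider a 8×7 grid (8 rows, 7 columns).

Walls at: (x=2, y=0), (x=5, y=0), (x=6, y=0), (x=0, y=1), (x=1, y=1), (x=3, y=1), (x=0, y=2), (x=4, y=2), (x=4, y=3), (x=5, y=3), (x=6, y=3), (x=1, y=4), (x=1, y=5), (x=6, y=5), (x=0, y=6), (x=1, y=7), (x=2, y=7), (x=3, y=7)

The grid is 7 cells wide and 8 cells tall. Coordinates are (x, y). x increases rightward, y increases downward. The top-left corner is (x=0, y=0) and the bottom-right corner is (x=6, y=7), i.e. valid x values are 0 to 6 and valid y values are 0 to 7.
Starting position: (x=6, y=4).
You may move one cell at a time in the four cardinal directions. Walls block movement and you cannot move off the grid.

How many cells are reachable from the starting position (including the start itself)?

BFS flood-fill from (x=6, y=4):
  Distance 0: (x=6, y=4)
  Distance 1: (x=5, y=4)
  Distance 2: (x=4, y=4), (x=5, y=5)
  Distance 3: (x=3, y=4), (x=4, y=5), (x=5, y=6)
  Distance 4: (x=3, y=3), (x=2, y=4), (x=3, y=5), (x=4, y=6), (x=6, y=6), (x=5, y=7)
  Distance 5: (x=3, y=2), (x=2, y=3), (x=2, y=5), (x=3, y=6), (x=4, y=7), (x=6, y=7)
  Distance 6: (x=2, y=2), (x=1, y=3), (x=2, y=6)
  Distance 7: (x=2, y=1), (x=1, y=2), (x=0, y=3), (x=1, y=6)
  Distance 8: (x=0, y=4)
  Distance 9: (x=0, y=5)
Total reachable: 28 (grid has 38 open cells total)

Answer: Reachable cells: 28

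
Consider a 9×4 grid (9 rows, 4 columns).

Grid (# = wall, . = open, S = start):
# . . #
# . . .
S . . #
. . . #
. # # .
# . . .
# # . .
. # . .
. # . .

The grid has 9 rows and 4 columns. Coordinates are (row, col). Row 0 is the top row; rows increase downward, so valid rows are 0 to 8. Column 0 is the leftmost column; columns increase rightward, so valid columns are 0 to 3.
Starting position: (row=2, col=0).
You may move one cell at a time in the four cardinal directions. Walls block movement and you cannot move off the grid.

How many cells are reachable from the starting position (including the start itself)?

Answer: Reachable cells: 12

Derivation:
BFS flood-fill from (row=2, col=0):
  Distance 0: (row=2, col=0)
  Distance 1: (row=2, col=1), (row=3, col=0)
  Distance 2: (row=1, col=1), (row=2, col=2), (row=3, col=1), (row=4, col=0)
  Distance 3: (row=0, col=1), (row=1, col=2), (row=3, col=2)
  Distance 4: (row=0, col=2), (row=1, col=3)
Total reachable: 12 (grid has 24 open cells total)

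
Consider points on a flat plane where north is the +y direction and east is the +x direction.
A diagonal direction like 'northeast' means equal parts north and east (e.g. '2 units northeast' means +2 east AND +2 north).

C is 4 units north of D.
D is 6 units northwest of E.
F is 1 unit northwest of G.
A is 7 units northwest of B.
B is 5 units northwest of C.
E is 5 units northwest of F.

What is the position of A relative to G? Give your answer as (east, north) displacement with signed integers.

Place G at the origin (east=0, north=0).
  F is 1 unit northwest of G: delta (east=-1, north=+1); F at (east=-1, north=1).
  E is 5 units northwest of F: delta (east=-5, north=+5); E at (east=-6, north=6).
  D is 6 units northwest of E: delta (east=-6, north=+6); D at (east=-12, north=12).
  C is 4 units north of D: delta (east=+0, north=+4); C at (east=-12, north=16).
  B is 5 units northwest of C: delta (east=-5, north=+5); B at (east=-17, north=21).
  A is 7 units northwest of B: delta (east=-7, north=+7); A at (east=-24, north=28).
Therefore A relative to G: (east=-24, north=28).

Answer: A is at (east=-24, north=28) relative to G.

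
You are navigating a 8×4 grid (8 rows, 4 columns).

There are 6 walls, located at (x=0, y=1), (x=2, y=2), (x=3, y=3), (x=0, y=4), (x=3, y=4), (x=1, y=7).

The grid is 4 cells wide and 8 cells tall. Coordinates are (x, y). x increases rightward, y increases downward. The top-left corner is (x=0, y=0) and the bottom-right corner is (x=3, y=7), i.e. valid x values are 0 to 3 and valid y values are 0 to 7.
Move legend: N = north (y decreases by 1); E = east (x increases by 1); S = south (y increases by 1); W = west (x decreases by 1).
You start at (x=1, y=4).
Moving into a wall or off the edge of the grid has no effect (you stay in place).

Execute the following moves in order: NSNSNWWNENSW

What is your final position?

Start: (x=1, y=4)
  N (north): (x=1, y=4) -> (x=1, y=3)
  S (south): (x=1, y=3) -> (x=1, y=4)
  N (north): (x=1, y=4) -> (x=1, y=3)
  S (south): (x=1, y=3) -> (x=1, y=4)
  N (north): (x=1, y=4) -> (x=1, y=3)
  W (west): (x=1, y=3) -> (x=0, y=3)
  W (west): blocked, stay at (x=0, y=3)
  N (north): (x=0, y=3) -> (x=0, y=2)
  E (east): (x=0, y=2) -> (x=1, y=2)
  N (north): (x=1, y=2) -> (x=1, y=1)
  S (south): (x=1, y=1) -> (x=1, y=2)
  W (west): (x=1, y=2) -> (x=0, y=2)
Final: (x=0, y=2)

Answer: Final position: (x=0, y=2)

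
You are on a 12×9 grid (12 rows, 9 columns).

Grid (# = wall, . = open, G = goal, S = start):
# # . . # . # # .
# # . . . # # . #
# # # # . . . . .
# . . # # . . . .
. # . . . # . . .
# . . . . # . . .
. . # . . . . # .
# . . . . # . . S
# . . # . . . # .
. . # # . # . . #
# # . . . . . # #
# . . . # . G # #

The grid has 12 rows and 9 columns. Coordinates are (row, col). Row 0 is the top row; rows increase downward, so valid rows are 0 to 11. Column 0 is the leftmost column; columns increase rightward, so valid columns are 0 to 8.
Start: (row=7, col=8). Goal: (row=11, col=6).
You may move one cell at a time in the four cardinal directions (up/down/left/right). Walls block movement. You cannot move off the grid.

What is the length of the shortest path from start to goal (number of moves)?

BFS from (row=7, col=8) until reaching (row=11, col=6):
  Distance 0: (row=7, col=8)
  Distance 1: (row=6, col=8), (row=7, col=7), (row=8, col=8)
  Distance 2: (row=5, col=8), (row=7, col=6)
  Distance 3: (row=4, col=8), (row=5, col=7), (row=6, col=6), (row=8, col=6)
  Distance 4: (row=3, col=8), (row=4, col=7), (row=5, col=6), (row=6, col=5), (row=8, col=5), (row=9, col=6)
  Distance 5: (row=2, col=8), (row=3, col=7), (row=4, col=6), (row=6, col=4), (row=8, col=4), (row=9, col=7), (row=10, col=6)
  Distance 6: (row=2, col=7), (row=3, col=6), (row=5, col=4), (row=6, col=3), (row=7, col=4), (row=9, col=4), (row=10, col=5), (row=11, col=6)  <- goal reached here
One shortest path (6 moves): (row=7, col=8) -> (row=7, col=7) -> (row=7, col=6) -> (row=8, col=6) -> (row=9, col=6) -> (row=10, col=6) -> (row=11, col=6)

Answer: Shortest path length: 6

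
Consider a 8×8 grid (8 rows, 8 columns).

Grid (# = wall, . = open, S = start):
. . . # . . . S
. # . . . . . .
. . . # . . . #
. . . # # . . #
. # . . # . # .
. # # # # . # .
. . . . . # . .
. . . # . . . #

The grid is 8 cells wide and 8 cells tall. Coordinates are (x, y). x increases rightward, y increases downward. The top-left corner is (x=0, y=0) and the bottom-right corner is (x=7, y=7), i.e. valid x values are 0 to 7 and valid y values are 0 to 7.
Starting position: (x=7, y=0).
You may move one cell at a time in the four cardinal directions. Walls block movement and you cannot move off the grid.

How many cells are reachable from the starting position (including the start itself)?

Answer: Reachable cells: 46

Derivation:
BFS flood-fill from (x=7, y=0):
  Distance 0: (x=7, y=0)
  Distance 1: (x=6, y=0), (x=7, y=1)
  Distance 2: (x=5, y=0), (x=6, y=1)
  Distance 3: (x=4, y=0), (x=5, y=1), (x=6, y=2)
  Distance 4: (x=4, y=1), (x=5, y=2), (x=6, y=3)
  Distance 5: (x=3, y=1), (x=4, y=2), (x=5, y=3)
  Distance 6: (x=2, y=1), (x=5, y=4)
  Distance 7: (x=2, y=0), (x=2, y=2), (x=5, y=5)
  Distance 8: (x=1, y=0), (x=1, y=2), (x=2, y=3)
  Distance 9: (x=0, y=0), (x=0, y=2), (x=1, y=3), (x=2, y=4)
  Distance 10: (x=0, y=1), (x=0, y=3), (x=3, y=4)
  Distance 11: (x=0, y=4)
  Distance 12: (x=0, y=5)
  Distance 13: (x=0, y=6)
  Distance 14: (x=1, y=6), (x=0, y=7)
  Distance 15: (x=2, y=6), (x=1, y=7)
  Distance 16: (x=3, y=6), (x=2, y=7)
  Distance 17: (x=4, y=6)
  Distance 18: (x=4, y=7)
  Distance 19: (x=5, y=7)
  Distance 20: (x=6, y=7)
  Distance 21: (x=6, y=6)
  Distance 22: (x=7, y=6)
  Distance 23: (x=7, y=5)
  Distance 24: (x=7, y=4)
Total reachable: 46 (grid has 46 open cells total)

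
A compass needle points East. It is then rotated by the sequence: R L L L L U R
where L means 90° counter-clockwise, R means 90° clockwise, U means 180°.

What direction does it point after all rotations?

Start: East
  R (right (90° clockwise)) -> South
  L (left (90° counter-clockwise)) -> East
  L (left (90° counter-clockwise)) -> North
  L (left (90° counter-clockwise)) -> West
  L (left (90° counter-clockwise)) -> South
  U (U-turn (180°)) -> North
  R (right (90° clockwise)) -> East
Final: East

Answer: Final heading: East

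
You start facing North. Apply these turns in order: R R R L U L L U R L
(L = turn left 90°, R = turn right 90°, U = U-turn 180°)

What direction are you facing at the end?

Start: North
  R (right (90° clockwise)) -> East
  R (right (90° clockwise)) -> South
  R (right (90° clockwise)) -> West
  L (left (90° counter-clockwise)) -> South
  U (U-turn (180°)) -> North
  L (left (90° counter-clockwise)) -> West
  L (left (90° counter-clockwise)) -> South
  U (U-turn (180°)) -> North
  R (right (90° clockwise)) -> East
  L (left (90° counter-clockwise)) -> North
Final: North

Answer: Final heading: North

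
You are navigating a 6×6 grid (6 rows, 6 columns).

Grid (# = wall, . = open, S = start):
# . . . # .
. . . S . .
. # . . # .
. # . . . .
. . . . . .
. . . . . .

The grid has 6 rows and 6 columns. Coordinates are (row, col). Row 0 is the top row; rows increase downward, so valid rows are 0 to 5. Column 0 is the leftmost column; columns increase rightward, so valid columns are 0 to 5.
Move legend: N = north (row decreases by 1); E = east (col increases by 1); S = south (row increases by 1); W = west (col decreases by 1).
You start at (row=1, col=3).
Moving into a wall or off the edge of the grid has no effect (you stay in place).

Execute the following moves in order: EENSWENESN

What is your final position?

Answer: Final position: (row=0, col=5)

Derivation:
Start: (row=1, col=3)
  E (east): (row=1, col=3) -> (row=1, col=4)
  E (east): (row=1, col=4) -> (row=1, col=5)
  N (north): (row=1, col=5) -> (row=0, col=5)
  S (south): (row=0, col=5) -> (row=1, col=5)
  W (west): (row=1, col=5) -> (row=1, col=4)
  E (east): (row=1, col=4) -> (row=1, col=5)
  N (north): (row=1, col=5) -> (row=0, col=5)
  E (east): blocked, stay at (row=0, col=5)
  S (south): (row=0, col=5) -> (row=1, col=5)
  N (north): (row=1, col=5) -> (row=0, col=5)
Final: (row=0, col=5)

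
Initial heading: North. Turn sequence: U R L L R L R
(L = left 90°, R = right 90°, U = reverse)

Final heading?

Answer: Final heading: South

Derivation:
Start: North
  U (U-turn (180°)) -> South
  R (right (90° clockwise)) -> West
  L (left (90° counter-clockwise)) -> South
  L (left (90° counter-clockwise)) -> East
  R (right (90° clockwise)) -> South
  L (left (90° counter-clockwise)) -> East
  R (right (90° clockwise)) -> South
Final: South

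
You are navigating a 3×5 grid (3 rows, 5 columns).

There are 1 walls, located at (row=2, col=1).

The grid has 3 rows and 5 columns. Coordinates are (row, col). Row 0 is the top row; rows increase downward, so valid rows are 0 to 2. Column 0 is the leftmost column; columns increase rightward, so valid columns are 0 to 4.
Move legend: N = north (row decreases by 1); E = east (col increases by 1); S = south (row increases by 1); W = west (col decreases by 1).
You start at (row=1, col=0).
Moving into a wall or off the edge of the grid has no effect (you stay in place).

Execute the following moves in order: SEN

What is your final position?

Answer: Final position: (row=1, col=0)

Derivation:
Start: (row=1, col=0)
  S (south): (row=1, col=0) -> (row=2, col=0)
  E (east): blocked, stay at (row=2, col=0)
  N (north): (row=2, col=0) -> (row=1, col=0)
Final: (row=1, col=0)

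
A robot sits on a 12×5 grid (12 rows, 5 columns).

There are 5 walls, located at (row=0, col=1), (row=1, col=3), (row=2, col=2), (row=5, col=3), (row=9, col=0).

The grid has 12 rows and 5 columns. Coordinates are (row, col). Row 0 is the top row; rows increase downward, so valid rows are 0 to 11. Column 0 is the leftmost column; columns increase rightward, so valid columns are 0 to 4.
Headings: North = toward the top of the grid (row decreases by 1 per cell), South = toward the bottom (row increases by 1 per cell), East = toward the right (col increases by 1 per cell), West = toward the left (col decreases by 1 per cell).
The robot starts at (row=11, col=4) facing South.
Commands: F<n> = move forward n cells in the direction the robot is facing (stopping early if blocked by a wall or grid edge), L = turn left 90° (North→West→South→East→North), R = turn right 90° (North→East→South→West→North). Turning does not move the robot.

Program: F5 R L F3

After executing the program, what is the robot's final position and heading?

Answer: Final position: (row=11, col=4), facing South

Derivation:
Start: (row=11, col=4), facing South
  F5: move forward 0/5 (blocked), now at (row=11, col=4)
  R: turn right, now facing West
  L: turn left, now facing South
  F3: move forward 0/3 (blocked), now at (row=11, col=4)
Final: (row=11, col=4), facing South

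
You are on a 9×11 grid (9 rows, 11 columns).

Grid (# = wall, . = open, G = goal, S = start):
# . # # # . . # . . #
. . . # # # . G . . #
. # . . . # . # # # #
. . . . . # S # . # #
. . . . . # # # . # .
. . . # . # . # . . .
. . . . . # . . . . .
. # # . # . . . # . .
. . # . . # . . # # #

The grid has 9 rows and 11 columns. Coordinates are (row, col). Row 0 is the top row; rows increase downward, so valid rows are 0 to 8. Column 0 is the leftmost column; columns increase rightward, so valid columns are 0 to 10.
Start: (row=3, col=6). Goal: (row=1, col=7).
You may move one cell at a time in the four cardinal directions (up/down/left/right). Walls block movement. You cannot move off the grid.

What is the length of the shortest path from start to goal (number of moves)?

BFS from (row=3, col=6) until reaching (row=1, col=7):
  Distance 0: (row=3, col=6)
  Distance 1: (row=2, col=6)
  Distance 2: (row=1, col=6)
  Distance 3: (row=0, col=6), (row=1, col=7)  <- goal reached here
One shortest path (3 moves): (row=3, col=6) -> (row=2, col=6) -> (row=1, col=6) -> (row=1, col=7)

Answer: Shortest path length: 3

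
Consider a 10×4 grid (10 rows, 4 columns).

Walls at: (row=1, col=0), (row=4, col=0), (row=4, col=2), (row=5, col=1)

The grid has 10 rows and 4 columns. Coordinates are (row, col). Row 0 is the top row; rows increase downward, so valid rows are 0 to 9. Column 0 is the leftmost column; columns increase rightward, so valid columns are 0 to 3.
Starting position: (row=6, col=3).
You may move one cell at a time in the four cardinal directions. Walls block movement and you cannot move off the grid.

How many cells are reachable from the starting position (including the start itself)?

Answer: Reachable cells: 36

Derivation:
BFS flood-fill from (row=6, col=3):
  Distance 0: (row=6, col=3)
  Distance 1: (row=5, col=3), (row=6, col=2), (row=7, col=3)
  Distance 2: (row=4, col=3), (row=5, col=2), (row=6, col=1), (row=7, col=2), (row=8, col=3)
  Distance 3: (row=3, col=3), (row=6, col=0), (row=7, col=1), (row=8, col=2), (row=9, col=3)
  Distance 4: (row=2, col=3), (row=3, col=2), (row=5, col=0), (row=7, col=0), (row=8, col=1), (row=9, col=2)
  Distance 5: (row=1, col=3), (row=2, col=2), (row=3, col=1), (row=8, col=0), (row=9, col=1)
  Distance 6: (row=0, col=3), (row=1, col=2), (row=2, col=1), (row=3, col=0), (row=4, col=1), (row=9, col=0)
  Distance 7: (row=0, col=2), (row=1, col=1), (row=2, col=0)
  Distance 8: (row=0, col=1)
  Distance 9: (row=0, col=0)
Total reachable: 36 (grid has 36 open cells total)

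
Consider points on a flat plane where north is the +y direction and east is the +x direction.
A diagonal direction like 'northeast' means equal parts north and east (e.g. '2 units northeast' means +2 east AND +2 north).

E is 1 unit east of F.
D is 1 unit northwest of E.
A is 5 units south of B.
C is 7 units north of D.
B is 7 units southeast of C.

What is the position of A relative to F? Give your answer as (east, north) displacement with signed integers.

Place F at the origin (east=0, north=0).
  E is 1 unit east of F: delta (east=+1, north=+0); E at (east=1, north=0).
  D is 1 unit northwest of E: delta (east=-1, north=+1); D at (east=0, north=1).
  C is 7 units north of D: delta (east=+0, north=+7); C at (east=0, north=8).
  B is 7 units southeast of C: delta (east=+7, north=-7); B at (east=7, north=1).
  A is 5 units south of B: delta (east=+0, north=-5); A at (east=7, north=-4).
Therefore A relative to F: (east=7, north=-4).

Answer: A is at (east=7, north=-4) relative to F.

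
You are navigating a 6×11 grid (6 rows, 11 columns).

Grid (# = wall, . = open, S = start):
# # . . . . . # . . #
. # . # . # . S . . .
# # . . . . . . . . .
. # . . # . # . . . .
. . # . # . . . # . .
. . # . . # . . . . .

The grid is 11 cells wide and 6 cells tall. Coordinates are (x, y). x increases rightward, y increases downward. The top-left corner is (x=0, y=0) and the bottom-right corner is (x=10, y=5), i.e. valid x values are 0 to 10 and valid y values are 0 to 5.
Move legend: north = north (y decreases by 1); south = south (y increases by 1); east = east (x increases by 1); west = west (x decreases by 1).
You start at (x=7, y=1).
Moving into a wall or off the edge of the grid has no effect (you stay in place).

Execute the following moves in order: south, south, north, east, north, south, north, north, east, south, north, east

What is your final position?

Start: (x=7, y=1)
  south (south): (x=7, y=1) -> (x=7, y=2)
  south (south): (x=7, y=2) -> (x=7, y=3)
  north (north): (x=7, y=3) -> (x=7, y=2)
  east (east): (x=7, y=2) -> (x=8, y=2)
  north (north): (x=8, y=2) -> (x=8, y=1)
  south (south): (x=8, y=1) -> (x=8, y=2)
  north (north): (x=8, y=2) -> (x=8, y=1)
  north (north): (x=8, y=1) -> (x=8, y=0)
  east (east): (x=8, y=0) -> (x=9, y=0)
  south (south): (x=9, y=0) -> (x=9, y=1)
  north (north): (x=9, y=1) -> (x=9, y=0)
  east (east): blocked, stay at (x=9, y=0)
Final: (x=9, y=0)

Answer: Final position: (x=9, y=0)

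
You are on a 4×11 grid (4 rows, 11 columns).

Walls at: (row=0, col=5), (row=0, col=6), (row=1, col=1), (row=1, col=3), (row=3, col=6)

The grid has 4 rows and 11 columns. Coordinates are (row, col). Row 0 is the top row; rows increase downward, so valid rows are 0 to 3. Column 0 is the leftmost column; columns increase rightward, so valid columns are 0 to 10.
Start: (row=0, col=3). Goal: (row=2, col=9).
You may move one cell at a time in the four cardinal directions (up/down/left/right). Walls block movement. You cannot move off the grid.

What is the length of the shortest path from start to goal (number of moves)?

BFS from (row=0, col=3) until reaching (row=2, col=9):
  Distance 0: (row=0, col=3)
  Distance 1: (row=0, col=2), (row=0, col=4)
  Distance 2: (row=0, col=1), (row=1, col=2), (row=1, col=4)
  Distance 3: (row=0, col=0), (row=1, col=5), (row=2, col=2), (row=2, col=4)
  Distance 4: (row=1, col=0), (row=1, col=6), (row=2, col=1), (row=2, col=3), (row=2, col=5), (row=3, col=2), (row=3, col=4)
  Distance 5: (row=1, col=7), (row=2, col=0), (row=2, col=6), (row=3, col=1), (row=3, col=3), (row=3, col=5)
  Distance 6: (row=0, col=7), (row=1, col=8), (row=2, col=7), (row=3, col=0)
  Distance 7: (row=0, col=8), (row=1, col=9), (row=2, col=8), (row=3, col=7)
  Distance 8: (row=0, col=9), (row=1, col=10), (row=2, col=9), (row=3, col=8)  <- goal reached here
One shortest path (8 moves): (row=0, col=3) -> (row=0, col=4) -> (row=1, col=4) -> (row=1, col=5) -> (row=1, col=6) -> (row=1, col=7) -> (row=1, col=8) -> (row=1, col=9) -> (row=2, col=9)

Answer: Shortest path length: 8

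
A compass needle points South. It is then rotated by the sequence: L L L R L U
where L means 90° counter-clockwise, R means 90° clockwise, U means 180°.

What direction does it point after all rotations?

Start: South
  L (left (90° counter-clockwise)) -> East
  L (left (90° counter-clockwise)) -> North
  L (left (90° counter-clockwise)) -> West
  R (right (90° clockwise)) -> North
  L (left (90° counter-clockwise)) -> West
  U (U-turn (180°)) -> East
Final: East

Answer: Final heading: East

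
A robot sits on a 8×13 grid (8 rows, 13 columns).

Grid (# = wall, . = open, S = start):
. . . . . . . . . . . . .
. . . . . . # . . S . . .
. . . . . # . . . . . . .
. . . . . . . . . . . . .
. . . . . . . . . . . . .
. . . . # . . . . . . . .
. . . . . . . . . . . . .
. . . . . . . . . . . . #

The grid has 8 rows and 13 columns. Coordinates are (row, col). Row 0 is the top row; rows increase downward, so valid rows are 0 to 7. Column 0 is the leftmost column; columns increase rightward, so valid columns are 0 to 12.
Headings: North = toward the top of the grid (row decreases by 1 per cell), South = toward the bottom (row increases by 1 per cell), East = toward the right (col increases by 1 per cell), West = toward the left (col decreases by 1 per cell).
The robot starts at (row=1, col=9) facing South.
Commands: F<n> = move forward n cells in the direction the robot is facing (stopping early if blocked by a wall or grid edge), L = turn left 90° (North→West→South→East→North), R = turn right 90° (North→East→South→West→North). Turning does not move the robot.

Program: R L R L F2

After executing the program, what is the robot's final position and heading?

Start: (row=1, col=9), facing South
  R: turn right, now facing West
  L: turn left, now facing South
  R: turn right, now facing West
  L: turn left, now facing South
  F2: move forward 2, now at (row=3, col=9)
Final: (row=3, col=9), facing South

Answer: Final position: (row=3, col=9), facing South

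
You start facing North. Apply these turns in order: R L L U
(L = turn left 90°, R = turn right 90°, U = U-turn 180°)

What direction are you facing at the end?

Start: North
  R (right (90° clockwise)) -> East
  L (left (90° counter-clockwise)) -> North
  L (left (90° counter-clockwise)) -> West
  U (U-turn (180°)) -> East
Final: East

Answer: Final heading: East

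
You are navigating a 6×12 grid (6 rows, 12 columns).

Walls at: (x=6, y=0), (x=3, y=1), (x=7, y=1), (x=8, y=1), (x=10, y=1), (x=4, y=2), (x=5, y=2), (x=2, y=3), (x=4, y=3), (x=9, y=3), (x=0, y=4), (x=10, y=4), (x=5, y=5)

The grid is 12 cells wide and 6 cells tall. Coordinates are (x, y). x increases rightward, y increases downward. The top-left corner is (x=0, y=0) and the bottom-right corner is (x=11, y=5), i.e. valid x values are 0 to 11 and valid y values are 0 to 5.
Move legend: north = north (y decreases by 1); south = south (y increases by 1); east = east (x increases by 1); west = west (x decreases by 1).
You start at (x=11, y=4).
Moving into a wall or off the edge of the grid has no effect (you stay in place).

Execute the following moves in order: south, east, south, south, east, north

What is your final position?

Answer: Final position: (x=11, y=4)

Derivation:
Start: (x=11, y=4)
  south (south): (x=11, y=4) -> (x=11, y=5)
  east (east): blocked, stay at (x=11, y=5)
  south (south): blocked, stay at (x=11, y=5)
  south (south): blocked, stay at (x=11, y=5)
  east (east): blocked, stay at (x=11, y=5)
  north (north): (x=11, y=5) -> (x=11, y=4)
Final: (x=11, y=4)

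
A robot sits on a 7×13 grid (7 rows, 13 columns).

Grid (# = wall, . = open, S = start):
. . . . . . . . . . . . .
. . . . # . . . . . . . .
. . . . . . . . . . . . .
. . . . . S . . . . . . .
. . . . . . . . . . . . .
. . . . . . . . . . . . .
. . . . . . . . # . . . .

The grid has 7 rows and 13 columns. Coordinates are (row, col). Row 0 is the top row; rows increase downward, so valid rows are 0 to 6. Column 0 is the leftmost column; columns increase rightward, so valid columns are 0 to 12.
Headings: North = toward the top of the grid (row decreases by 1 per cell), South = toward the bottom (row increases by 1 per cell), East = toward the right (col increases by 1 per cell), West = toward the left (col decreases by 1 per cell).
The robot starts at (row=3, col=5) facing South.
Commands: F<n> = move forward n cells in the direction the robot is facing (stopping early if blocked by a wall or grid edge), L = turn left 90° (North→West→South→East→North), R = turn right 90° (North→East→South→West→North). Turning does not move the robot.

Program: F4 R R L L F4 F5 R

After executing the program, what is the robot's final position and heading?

Start: (row=3, col=5), facing South
  F4: move forward 3/4 (blocked), now at (row=6, col=5)
  R: turn right, now facing West
  R: turn right, now facing North
  L: turn left, now facing West
  L: turn left, now facing South
  F4: move forward 0/4 (blocked), now at (row=6, col=5)
  F5: move forward 0/5 (blocked), now at (row=6, col=5)
  R: turn right, now facing West
Final: (row=6, col=5), facing West

Answer: Final position: (row=6, col=5), facing West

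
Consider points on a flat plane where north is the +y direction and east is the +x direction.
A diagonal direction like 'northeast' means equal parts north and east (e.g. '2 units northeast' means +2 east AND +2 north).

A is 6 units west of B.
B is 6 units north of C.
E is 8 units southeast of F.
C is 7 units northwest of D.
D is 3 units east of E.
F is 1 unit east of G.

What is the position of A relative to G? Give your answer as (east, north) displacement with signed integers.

Answer: A is at (east=-1, north=5) relative to G.

Derivation:
Place G at the origin (east=0, north=0).
  F is 1 unit east of G: delta (east=+1, north=+0); F at (east=1, north=0).
  E is 8 units southeast of F: delta (east=+8, north=-8); E at (east=9, north=-8).
  D is 3 units east of E: delta (east=+3, north=+0); D at (east=12, north=-8).
  C is 7 units northwest of D: delta (east=-7, north=+7); C at (east=5, north=-1).
  B is 6 units north of C: delta (east=+0, north=+6); B at (east=5, north=5).
  A is 6 units west of B: delta (east=-6, north=+0); A at (east=-1, north=5).
Therefore A relative to G: (east=-1, north=5).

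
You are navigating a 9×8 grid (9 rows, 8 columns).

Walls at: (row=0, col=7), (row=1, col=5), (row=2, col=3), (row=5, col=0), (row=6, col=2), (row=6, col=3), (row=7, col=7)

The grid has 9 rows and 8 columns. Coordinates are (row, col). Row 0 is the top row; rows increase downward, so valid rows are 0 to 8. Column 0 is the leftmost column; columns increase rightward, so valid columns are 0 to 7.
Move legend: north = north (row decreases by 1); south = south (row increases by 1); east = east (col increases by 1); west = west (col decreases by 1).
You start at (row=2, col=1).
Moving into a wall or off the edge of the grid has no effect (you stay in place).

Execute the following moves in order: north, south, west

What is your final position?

Start: (row=2, col=1)
  north (north): (row=2, col=1) -> (row=1, col=1)
  south (south): (row=1, col=1) -> (row=2, col=1)
  west (west): (row=2, col=1) -> (row=2, col=0)
Final: (row=2, col=0)

Answer: Final position: (row=2, col=0)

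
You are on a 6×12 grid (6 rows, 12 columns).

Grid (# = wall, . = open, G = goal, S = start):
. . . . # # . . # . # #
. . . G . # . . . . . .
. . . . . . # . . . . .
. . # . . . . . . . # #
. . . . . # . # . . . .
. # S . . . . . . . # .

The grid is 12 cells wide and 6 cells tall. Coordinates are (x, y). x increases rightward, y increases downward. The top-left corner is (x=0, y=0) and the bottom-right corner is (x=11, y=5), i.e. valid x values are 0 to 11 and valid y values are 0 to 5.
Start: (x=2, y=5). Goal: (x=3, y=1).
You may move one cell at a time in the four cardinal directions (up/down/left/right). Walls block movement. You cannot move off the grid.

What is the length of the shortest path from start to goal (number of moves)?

BFS from (x=2, y=5) until reaching (x=3, y=1):
  Distance 0: (x=2, y=5)
  Distance 1: (x=2, y=4), (x=3, y=5)
  Distance 2: (x=1, y=4), (x=3, y=4), (x=4, y=5)
  Distance 3: (x=1, y=3), (x=3, y=3), (x=0, y=4), (x=4, y=4), (x=5, y=5)
  Distance 4: (x=1, y=2), (x=3, y=2), (x=0, y=3), (x=4, y=3), (x=0, y=5), (x=6, y=5)
  Distance 5: (x=1, y=1), (x=3, y=1), (x=0, y=2), (x=2, y=2), (x=4, y=2), (x=5, y=3), (x=6, y=4), (x=7, y=5)  <- goal reached here
One shortest path (5 moves): (x=2, y=5) -> (x=3, y=5) -> (x=3, y=4) -> (x=3, y=3) -> (x=3, y=2) -> (x=3, y=1)

Answer: Shortest path length: 5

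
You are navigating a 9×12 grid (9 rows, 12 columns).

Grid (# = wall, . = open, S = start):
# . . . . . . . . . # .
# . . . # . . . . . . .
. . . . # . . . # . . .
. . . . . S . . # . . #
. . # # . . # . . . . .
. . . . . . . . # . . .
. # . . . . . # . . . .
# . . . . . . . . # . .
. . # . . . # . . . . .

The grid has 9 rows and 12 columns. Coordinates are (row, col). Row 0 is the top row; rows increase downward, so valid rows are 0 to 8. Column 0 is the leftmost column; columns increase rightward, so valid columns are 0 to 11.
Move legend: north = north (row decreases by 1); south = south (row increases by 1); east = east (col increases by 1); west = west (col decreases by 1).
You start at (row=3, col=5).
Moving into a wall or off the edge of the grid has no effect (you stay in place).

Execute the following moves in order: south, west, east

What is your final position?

Answer: Final position: (row=4, col=5)

Derivation:
Start: (row=3, col=5)
  south (south): (row=3, col=5) -> (row=4, col=5)
  west (west): (row=4, col=5) -> (row=4, col=4)
  east (east): (row=4, col=4) -> (row=4, col=5)
Final: (row=4, col=5)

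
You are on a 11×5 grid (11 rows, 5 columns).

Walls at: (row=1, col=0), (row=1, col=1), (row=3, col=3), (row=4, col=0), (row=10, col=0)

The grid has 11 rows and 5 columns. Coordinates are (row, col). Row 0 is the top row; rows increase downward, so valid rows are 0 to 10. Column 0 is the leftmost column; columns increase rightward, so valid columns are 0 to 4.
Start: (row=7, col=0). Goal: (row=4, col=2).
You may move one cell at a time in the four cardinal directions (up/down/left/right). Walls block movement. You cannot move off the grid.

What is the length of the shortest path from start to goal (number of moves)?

Answer: Shortest path length: 5

Derivation:
BFS from (row=7, col=0) until reaching (row=4, col=2):
  Distance 0: (row=7, col=0)
  Distance 1: (row=6, col=0), (row=7, col=1), (row=8, col=0)
  Distance 2: (row=5, col=0), (row=6, col=1), (row=7, col=2), (row=8, col=1), (row=9, col=0)
  Distance 3: (row=5, col=1), (row=6, col=2), (row=7, col=3), (row=8, col=2), (row=9, col=1)
  Distance 4: (row=4, col=1), (row=5, col=2), (row=6, col=3), (row=7, col=4), (row=8, col=3), (row=9, col=2), (row=10, col=1)
  Distance 5: (row=3, col=1), (row=4, col=2), (row=5, col=3), (row=6, col=4), (row=8, col=4), (row=9, col=3), (row=10, col=2)  <- goal reached here
One shortest path (5 moves): (row=7, col=0) -> (row=7, col=1) -> (row=7, col=2) -> (row=6, col=2) -> (row=5, col=2) -> (row=4, col=2)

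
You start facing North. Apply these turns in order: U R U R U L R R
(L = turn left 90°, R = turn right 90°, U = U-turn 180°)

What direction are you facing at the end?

Start: North
  U (U-turn (180°)) -> South
  R (right (90° clockwise)) -> West
  U (U-turn (180°)) -> East
  R (right (90° clockwise)) -> South
  U (U-turn (180°)) -> North
  L (left (90° counter-clockwise)) -> West
  R (right (90° clockwise)) -> North
  R (right (90° clockwise)) -> East
Final: East

Answer: Final heading: East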